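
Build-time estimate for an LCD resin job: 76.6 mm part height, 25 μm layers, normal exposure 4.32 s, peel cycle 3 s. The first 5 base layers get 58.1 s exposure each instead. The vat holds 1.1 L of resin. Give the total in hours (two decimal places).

6.30 hours

Layer count = ceil(76.6 / 0.025) = 3064.
Bottom layers = 5 × (58.1 + 3) = 305.5 s.
Regular layers = 3059 × (4.32 + 3) = 22391.88 s.
Total = 305.5 + 22391.88 = 22697.38 s = 6.30 hours.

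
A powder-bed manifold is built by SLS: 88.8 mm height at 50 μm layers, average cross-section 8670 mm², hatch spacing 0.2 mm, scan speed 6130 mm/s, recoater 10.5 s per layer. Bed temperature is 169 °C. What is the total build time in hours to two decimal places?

8.67 hours

Number of layers: 88.8 / 0.05 → 1776 (rounded up).
Scan path per layer: 8670 / 0.2 → 43350 mm.
Per-layer scan time = 43350 / 6130 = 7.0718 s.
Layer cycle: 7.0718 + 10.5 → 17.5718 s.
Total: 1776 × 17.5718 s = 31207.5168 s → 8.67 hours.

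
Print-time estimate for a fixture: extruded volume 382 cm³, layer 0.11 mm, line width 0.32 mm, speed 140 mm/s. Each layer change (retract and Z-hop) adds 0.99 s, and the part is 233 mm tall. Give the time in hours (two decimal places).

22.12 hours

Line area = 0.11 × 0.32, so 0.0352 mm².
Total extruded path = 382000/0.0352 = 10852272.7 mm.
Time extruding = 10852272.7 / 140 = 77516.2 s.
Number of layers: 233 / 0.11 → 2119 (rounded up).
Z-hop total: 2119 × 0.99 → 2097.81 s.
Altogether 77516.2 + 2097.81 = 79614.01 s, i.e. 22.12 hours.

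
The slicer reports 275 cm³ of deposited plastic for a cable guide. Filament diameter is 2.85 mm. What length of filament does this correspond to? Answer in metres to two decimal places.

Cross-section of 2.85 mm filament: π·(2.85/2)² = 6.3794 mm².
L = 275000 mm³ / 6.3794 mm² = 43107.5 mm, i.e. 43.11 m.

43.11 m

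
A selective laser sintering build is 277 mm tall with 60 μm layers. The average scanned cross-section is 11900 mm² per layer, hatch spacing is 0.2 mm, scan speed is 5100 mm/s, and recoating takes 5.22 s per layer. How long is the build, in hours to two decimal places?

Layer count = ceil(277 / 0.06) = 4617.
Per-layer scan distance = 11900 / 0.2 = 59500 mm.
Scan time per layer = 59500 / 5100 = 11.6667 s.
Time per layer = 11.6667 + 5.22 = 16.8867 s.
Build time = 4617 × 16.8867 = 77965.8939 s = 21.66 hours.

21.66 hours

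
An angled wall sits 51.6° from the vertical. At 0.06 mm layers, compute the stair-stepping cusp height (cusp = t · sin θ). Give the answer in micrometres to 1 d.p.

Cusp = layer height × sin(51.6°) = 0.06 × 0.7837 = 0.047022 mm = 47.0 μm.

47.0 μm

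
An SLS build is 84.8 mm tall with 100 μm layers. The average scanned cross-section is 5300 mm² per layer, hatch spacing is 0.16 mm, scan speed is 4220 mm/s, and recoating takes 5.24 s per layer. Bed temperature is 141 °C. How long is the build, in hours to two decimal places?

3.08 hours

Layer count = ceil(84.8 / 0.1) = 848.
Hatch length per layer: 5300 / 0.16 → 33125 mm.
Scan time per layer = 33125 / 4220, so 7.8495 s.
Time per layer: 7.8495 + 5.24 → 13.0895 s.
Build time = 848 × 13.0895 = 11099.896 s = 3.08 hours.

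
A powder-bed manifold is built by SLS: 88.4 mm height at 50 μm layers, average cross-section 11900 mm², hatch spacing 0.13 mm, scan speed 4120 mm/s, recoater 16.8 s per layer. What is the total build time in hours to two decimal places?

Layer count = ceil(88.4 / 0.05) = 1768.
Scan path per layer = 11900 / 0.13, so 91538.5 mm.
Per-layer scan time = 91538.5 / 4120 = 22.2181 s.
Layer cycle = 22.2181 + 16.8 = 39.0181 s.
Total: 1768 × 39.0181 s = 68984.0008 s → 19.16 hours.

19.16 hours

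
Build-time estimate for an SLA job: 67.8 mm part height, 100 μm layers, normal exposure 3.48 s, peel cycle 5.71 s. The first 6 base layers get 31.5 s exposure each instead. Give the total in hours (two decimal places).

1.78 hours

Number of layers: 67.8 / 0.1 → 678 (rounded up).
Base layers = 6 × (31.5 + 5.71), so 223.26 s.
Normal layers = 672 × (3.48 + 5.71), so 6175.68 s.
Sum: 223.26 + 6175.68 = 6398.94 s → 1.78 hours.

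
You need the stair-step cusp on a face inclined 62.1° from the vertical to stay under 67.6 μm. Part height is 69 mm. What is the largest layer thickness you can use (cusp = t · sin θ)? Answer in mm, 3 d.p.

0.076 mm

sin(62.1°) = 0.8838; t_max = 0.0676/0.8838 = 0.076 mm.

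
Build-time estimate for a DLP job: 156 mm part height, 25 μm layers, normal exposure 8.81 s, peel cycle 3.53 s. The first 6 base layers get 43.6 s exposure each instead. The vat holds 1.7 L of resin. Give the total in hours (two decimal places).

Number of layers: 156 / 0.025 → 6240 (rounded up).
Burn-in layers = 6 × (43.6 + 3.53), so 282.78 s.
Normal layers = 6234 × (8.81 + 3.53) = 76927.56 s.
Sum: 282.78 + 76927.56 = 77210.34 s → 21.45 hours.

21.45 hours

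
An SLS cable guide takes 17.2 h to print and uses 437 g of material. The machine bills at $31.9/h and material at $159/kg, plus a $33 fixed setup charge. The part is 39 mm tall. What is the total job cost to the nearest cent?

Time charge = 31.9 × 17.2, so $548.68.
Feedstock cost = 159 × 437/1000, so $69.483.
Total = 548.68 + 69.483 + 33 = 651.163 ≈ $651.16.

$651.16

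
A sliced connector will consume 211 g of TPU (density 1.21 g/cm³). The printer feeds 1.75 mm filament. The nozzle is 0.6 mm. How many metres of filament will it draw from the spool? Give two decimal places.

Volume = 211 g / 1.21 g·cm⁻³ = 174.3802 cm³ = 174380.2 mm³.
Filament cross-section = π × (1.75/2)² = 2.4053 mm².
Length = 174380.2 / 2.4053 = 72498.32 mm = 72.50 m.

72.50 m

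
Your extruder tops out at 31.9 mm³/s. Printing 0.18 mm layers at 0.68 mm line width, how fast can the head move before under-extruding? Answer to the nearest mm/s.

261 mm/s

Bead cross-section = 0.18 × 0.68 = 0.1224 mm².
v_max = Q/A = 31.9/0.1224 = 260.62 mm/s → 261 mm/s.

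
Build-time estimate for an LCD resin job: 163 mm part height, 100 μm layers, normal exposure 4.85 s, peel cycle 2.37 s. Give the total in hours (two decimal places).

3.27 hours

Layers = ⌈163/0.1⌉ = 1630.
Cycle time = 4.85 + 2.37 = 7.22 s.
Build time: 1630 × 7.22 s = 11768.6 s, i.e. 3.27 hours.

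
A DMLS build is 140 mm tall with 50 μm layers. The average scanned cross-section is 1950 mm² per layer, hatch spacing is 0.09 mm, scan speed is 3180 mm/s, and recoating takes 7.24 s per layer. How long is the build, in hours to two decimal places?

Number of layers: 140 / 0.05 → 2800 (rounded up).
Per-layer scan distance = 1950 / 0.09 = 21666.7 mm.
Laser time per layer = 21666.7 / 3180 = 6.8134 s.
Per-layer time: 6.8134 + 7.24 → 14.0534 s.
Total: 2800 × 14.0534 s = 39349.52 s → 10.93 hours.

10.93 hours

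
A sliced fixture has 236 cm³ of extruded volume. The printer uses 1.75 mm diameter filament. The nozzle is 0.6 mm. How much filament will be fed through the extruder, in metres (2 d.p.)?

A = π r² = π × 0.875² = 2.4053 mm².
Length = 236 cm³ / 2.4053 mm² = 236000 / 2.4053 = 98116.66 mm = 98.12 m.

98.12 m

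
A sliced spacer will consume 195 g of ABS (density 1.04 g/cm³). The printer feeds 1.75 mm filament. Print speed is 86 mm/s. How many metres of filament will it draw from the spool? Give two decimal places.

Volume = 195 g / 1.04 g·cm⁻³ = 187.5 cm³ = 187500 mm³.
Cross-section of 1.75 mm filament: π·(1.75/2)² = 2.4053 mm².
Length = 187500 / 2.4053 = 77952.85 mm = 77.95 m.

77.95 m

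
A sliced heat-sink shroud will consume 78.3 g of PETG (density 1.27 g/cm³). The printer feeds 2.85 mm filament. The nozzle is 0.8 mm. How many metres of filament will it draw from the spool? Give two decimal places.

Volume = 78.3 g / 1.27 g·cm⁻³ = 61.6535 cm³ = 61653.5 mm³.
A = π r² = π × 1.425² = 6.3794 mm².
L = V/A = 61653.5/6.3794 = 9664.47 mm → 9.66 m.

9.66 m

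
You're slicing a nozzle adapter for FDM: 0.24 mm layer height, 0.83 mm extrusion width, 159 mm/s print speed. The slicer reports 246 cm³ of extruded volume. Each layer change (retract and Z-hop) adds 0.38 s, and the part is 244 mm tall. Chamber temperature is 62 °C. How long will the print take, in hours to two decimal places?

Extrusion cross-section = 0.24 × 0.83 = 0.1992 mm².
Path length: 246000 mm³ / 0.1992 mm² → 1234939.8 mm.
Time extruding = 1234939.8 / 159, so 7766.9 s.
Number of layers: 244 / 0.24 → 1017 (rounded up).
Layer-change overhead: 1017 × 0.38 → 386.46 s.
Total = 7766.9 + 386.46 = 8153.36 s = 2.26 hours.

2.26 hours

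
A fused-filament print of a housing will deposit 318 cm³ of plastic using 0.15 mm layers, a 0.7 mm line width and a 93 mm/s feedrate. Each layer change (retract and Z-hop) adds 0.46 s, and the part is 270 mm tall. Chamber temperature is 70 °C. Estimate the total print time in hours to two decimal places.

Bead cross-section = 0.15 × 0.7, so 0.105 mm².
Total extruded path = 318000/0.105 = 3028571.4 mm.
Extrusion time = 3028571.4 / 93 = 32565.3 s.
Layer count = ceil(270 / 0.15) = 1800.
Z-hop total = 1800 × 0.46 = 828 s.
Altogether 32565.3 + 828 = 33393.3 s, i.e. 9.28 hours.

9.28 hours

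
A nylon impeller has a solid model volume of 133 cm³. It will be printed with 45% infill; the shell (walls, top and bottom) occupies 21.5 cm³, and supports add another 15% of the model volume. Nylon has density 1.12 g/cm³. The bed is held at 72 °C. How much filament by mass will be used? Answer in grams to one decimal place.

Infill region = 133 − 21.5, so 111.5 cm³.
Infill deposited: 0.45 × 111.5 → 50.175 cm³.
Support = 0.15 × 133, so 19.95 cm³.
Deposited volume = 21.5 + 50.175 + 19.95, so 91.625 cm³.
Mass = 91.625 × 1.12, so 102.62 g.

102.6 g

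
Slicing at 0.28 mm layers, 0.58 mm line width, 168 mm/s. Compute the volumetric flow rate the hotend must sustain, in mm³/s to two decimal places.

Bead cross-section = 0.28 × 0.58 = 0.1624 mm².
Q = v·A = 168 × 0.1624 = 27.28 mm³/s.

27.28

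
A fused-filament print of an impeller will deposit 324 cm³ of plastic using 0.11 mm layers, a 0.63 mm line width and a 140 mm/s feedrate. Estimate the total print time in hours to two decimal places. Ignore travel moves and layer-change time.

Bead cross-section: 0.11 × 0.63 → 0.0693 mm².
Total extruded path = 324000/0.0693 = 4675324.7 mm.
Print-move time: 4675324.7 / 140 → 33395.2 s.
In the requested units: 33395.2 s = 9.28 hours.

9.28 hours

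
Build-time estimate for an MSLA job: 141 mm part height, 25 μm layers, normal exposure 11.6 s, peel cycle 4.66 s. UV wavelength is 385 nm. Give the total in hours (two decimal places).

Number of layers: 141 / 0.025 → 5640 (rounded up).
Each layer takes = 11.6 + 4.66, so 16.26 s.
Total = 5640 × 16.26 = 91706.4 s = 25.47 hours.

25.47 hours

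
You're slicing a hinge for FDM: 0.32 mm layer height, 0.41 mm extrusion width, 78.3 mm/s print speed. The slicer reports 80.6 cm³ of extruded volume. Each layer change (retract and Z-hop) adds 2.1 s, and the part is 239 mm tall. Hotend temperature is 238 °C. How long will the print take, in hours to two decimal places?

2.62 hours

Bead cross-section: 0.32 × 0.41 → 0.1312 mm².
Total extruded path = 80600/0.1312 = 614329.3 mm.
Print-move time: 614329.3 / 78.3 → 7845.8 s.
Number of layers: 239 / 0.32 → 747 (rounded up).
Non-print overhead = 747 × 2.1, so 1568.7 s.
Altogether 7845.8 + 1568.7 = 9414.5 s, i.e. 2.62 hours.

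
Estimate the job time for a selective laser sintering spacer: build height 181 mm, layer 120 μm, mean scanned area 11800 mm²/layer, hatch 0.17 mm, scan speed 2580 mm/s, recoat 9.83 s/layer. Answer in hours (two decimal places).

Layers = ⌈181/0.12⌉ = 1509.
Scan path per layer: 11800 / 0.17 → 69411.8 mm.
Laser time per layer = 69411.8 / 2580, so 26.9038 s.
Layer cycle: 26.9038 + 9.83 → 36.7338 s.
Build time = 1509 × 36.7338 = 55431.3042 s = 15.40 hours.

15.40 hours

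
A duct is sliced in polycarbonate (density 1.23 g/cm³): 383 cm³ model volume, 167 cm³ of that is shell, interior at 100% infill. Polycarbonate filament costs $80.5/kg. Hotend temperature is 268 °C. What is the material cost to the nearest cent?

Infill region: 383 − 167 → 216 cm³.
Infill deposited = 1.00 × 216 = 216 cm³.
Total extruded = 167 + 216, so 383 cm³.
Mass: 383 × 1.23 → 471.09 g.
Cost = 471.09 g / 1000 × $80.5/kg = $37.92.

$37.92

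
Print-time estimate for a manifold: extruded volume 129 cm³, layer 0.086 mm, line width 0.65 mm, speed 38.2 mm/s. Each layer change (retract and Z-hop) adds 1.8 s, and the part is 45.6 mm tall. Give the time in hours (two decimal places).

Extrusion cross-section = 0.086 × 0.65, so 0.0559 mm².
Total extruded path = 129000/0.0559 = 2307692.3 mm.
Print-move time: 2307692.3 / 38.2 → 60410.8 s.
Number of layers: 45.6 / 0.086 → 531 (rounded up).
Z-hop total = 531 × 1.8, so 955.8 s.
Altogether 60410.8 + 955.8 = 61366.6 s, i.e. 17.05 hours.

17.05 hours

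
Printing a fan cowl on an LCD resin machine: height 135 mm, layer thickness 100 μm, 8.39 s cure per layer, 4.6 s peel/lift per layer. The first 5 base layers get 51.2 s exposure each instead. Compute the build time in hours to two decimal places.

4.93 hours

Layers = ⌈135/0.1⌉ = 1350.
Bottom layers = 5 × (51.2 + 4.6), so 279 s.
Remaining layers: 1345 × (8.39 + 4.6) → 17471.55 s.
Total = 279 + 17471.55 = 17750.55 s = 4.93 hours.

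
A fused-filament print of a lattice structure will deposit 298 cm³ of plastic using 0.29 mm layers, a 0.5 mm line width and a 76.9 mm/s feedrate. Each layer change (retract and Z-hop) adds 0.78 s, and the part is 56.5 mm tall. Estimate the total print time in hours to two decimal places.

Extrusion cross-section: 0.29 × 0.5 → 0.145 mm².
Total extruded path = 298000/0.145 = 2055172.4 mm.
Print-move time = 2055172.4 / 76.9 = 26725.3 s.
Layers = ⌈56.5/0.29⌉ = 195.
Non-print overhead = 195 × 0.78, so 152.1 s.
Altogether 26725.3 + 152.1 = 26877.4 s, i.e. 7.47 hours.

7.47 hours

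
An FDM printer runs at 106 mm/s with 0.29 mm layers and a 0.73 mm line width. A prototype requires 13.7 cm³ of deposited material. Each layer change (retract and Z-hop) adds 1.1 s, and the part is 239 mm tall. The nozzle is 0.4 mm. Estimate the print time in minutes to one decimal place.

25.3 minutes

Bead cross-section: 0.29 × 0.73 → 0.2117 mm².
Total extruded path = 13700/0.2117 = 64714.2 mm.
Time extruding = 64714.2 / 106, so 610.5 s.
Layer count = ceil(239 / 0.29) = 825.
Non-print overhead = 825 × 1.1 = 907.5 s.
Altogether 610.5 + 907.5 = 1518 s, i.e. 25.3 minutes.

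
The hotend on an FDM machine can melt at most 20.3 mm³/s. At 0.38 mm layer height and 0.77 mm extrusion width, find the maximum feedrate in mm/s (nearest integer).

Bead cross-section: 0.38 × 0.77 → 0.2926 mm².
v_max = Q/A = 20.3/0.2926 = 69.38 mm/s → 69 mm/s.

69 mm/s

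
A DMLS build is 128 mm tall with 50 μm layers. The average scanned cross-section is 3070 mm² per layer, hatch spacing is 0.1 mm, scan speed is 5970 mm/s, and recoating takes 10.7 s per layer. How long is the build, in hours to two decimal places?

11.27 hours

Number of layers: 128 / 0.05 → 2560 (rounded up).
Scan path per layer: 3070 / 0.1 → 30700 mm.
Scan time per layer = 30700 / 5970 = 5.1424 s.
Layer cycle = 5.1424 + 10.7 = 15.8424 s.
Total: 2560 × 15.8424 s = 40556.544 s → 11.27 hours.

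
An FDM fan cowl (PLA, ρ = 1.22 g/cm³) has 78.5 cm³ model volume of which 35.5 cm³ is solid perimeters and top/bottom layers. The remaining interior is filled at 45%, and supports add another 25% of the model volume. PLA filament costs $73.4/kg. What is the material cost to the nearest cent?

Interior volume = 78.5 − 35.5, so 43 cm³.
Infill deposited: 0.45 × 43 → 19.35 cm³.
Support = 0.25 × 78.5 = 19.625 cm³.
Deposited volume = 35.5 + 19.35 + 19.625, so 74.475 cm³.
Mass: 74.475 × 1.22 → 90.8595 g.
At $73.4/kg: 90.8595/1000 × 73.4 = $6.67.

$6.67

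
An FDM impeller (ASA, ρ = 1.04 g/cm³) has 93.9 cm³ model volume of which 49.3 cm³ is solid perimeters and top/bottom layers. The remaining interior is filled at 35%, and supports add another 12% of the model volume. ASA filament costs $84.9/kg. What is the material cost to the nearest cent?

$6.73

Interior volume = 93.9 − 49.3 = 44.6 cm³.
Infill volume: 0.35 × 44.6 → 15.61 cm³.
Support = 0.12 × 93.9, so 11.268 cm³.
Total printed volume: 49.3 + 15.61 + 11.268 → 76.178 cm³.
Mass: 76.178 × 1.04 → 79.22512 g.
Cost = 79.22512 g / 1000 × $84.9/kg = $6.73.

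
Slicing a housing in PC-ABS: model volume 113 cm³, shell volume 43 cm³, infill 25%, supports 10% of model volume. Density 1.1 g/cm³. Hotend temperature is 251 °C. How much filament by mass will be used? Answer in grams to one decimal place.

Interior volume = 113 − 43 = 70 cm³.
Infill deposited = 0.25 × 70, so 17.5 cm³.
Support: 0.10 × 113 → 11.3 cm³.
Total extruded = 43 + 17.5 + 11.3, so 71.8 cm³.
Mass: 71.8 × 1.1 → 78.98 g.

79.0 g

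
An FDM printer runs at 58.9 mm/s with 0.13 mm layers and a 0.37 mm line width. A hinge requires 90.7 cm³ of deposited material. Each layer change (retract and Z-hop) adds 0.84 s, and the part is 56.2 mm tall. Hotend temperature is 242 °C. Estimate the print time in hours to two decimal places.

8.99 hours

Bead cross-section = 0.13 × 0.37 = 0.0481 mm².
Path length: 90700 mm³ / 0.0481 mm² → 1885654.9 mm.
Extrusion time = 1885654.9 / 58.9 = 32014.5 s.
Layer count = ceil(56.2 / 0.13) = 433.
Non-print overhead: 433 × 0.84 → 363.72 s.
Total = 32014.5 + 363.72 = 32378.22 s = 8.99 hours.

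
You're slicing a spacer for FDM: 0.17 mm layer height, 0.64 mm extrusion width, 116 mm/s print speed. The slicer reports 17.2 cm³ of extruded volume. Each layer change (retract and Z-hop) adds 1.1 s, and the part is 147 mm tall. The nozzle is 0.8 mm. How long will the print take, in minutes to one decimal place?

38.6 minutes

Bead cross-section: 0.17 × 0.64 → 0.1088 mm².
Path length: 17200 mm³ / 0.1088 mm² → 158088.2 mm.
Extrusion time = 158088.2 / 116 = 1362.8 s.
Number of layers: 147 / 0.17 → 865 (rounded up).
Non-print overhead: 865 × 1.1 → 951.5 s.
Altogether 1362.8 + 951.5 = 2314.3 s, i.e. 38.6 minutes.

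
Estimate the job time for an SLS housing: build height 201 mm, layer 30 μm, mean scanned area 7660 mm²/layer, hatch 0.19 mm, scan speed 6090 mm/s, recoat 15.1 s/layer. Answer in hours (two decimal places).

Layers = ⌈201/0.03⌉ = 6700.
Per-layer scan distance: 7660 / 0.19 → 40315.8 mm.
Per-layer scan time: 40315.8 / 6090 → 6.62 s.
Per-layer time: 6.62 + 15.1 → 21.72 s.
6700 layers × 21.72 s/layer = 145524 s, i.e. 40.42 hours.

40.42 hours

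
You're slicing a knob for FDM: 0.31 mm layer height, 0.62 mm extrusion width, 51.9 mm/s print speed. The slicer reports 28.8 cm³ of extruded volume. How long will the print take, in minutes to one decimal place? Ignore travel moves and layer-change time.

Extrusion cross-section = 0.31 × 0.62 = 0.1922 mm².
Toolpath length = 28.8 cm³ / 0.1922 mm² = 28800 / 0.1922 = 149843.9 mm.
Time extruding = 149843.9 / 51.9 = 2887.2 s.
2887.2 s = 48.1 minutes.

48.1 minutes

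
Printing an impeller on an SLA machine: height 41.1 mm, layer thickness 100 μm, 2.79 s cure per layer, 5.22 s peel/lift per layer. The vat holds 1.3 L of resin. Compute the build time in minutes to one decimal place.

Layers = ⌈41.1/0.1⌉ = 411.
Cycle time: 2.79 + 5.22 → 8.01 s.
Total = 411 × 8.01 = 3292.11 s = 54.9 minutes.

54.9 minutes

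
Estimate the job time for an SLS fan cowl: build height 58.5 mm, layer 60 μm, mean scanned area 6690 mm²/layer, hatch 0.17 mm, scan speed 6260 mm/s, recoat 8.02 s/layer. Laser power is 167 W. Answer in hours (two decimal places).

Number of layers: 58.5 / 0.06 → 975 (rounded up).
Scan path per layer = 6690 / 0.17 = 39352.9 mm.
Scan time per layer: 39352.9 / 6260 → 6.2864 s.
Layer cycle: 6.2864 + 8.02 → 14.3064 s.
Total: 975 × 14.3064 s = 13948.74 s → 3.87 hours.

3.87 hours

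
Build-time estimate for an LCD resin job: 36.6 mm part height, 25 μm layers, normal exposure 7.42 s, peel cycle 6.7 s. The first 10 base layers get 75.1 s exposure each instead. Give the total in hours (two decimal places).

Number of layers: 36.6 / 0.025 → 1464 (rounded up).
Bottom layers = 10 × (75.1 + 6.7) = 818 s.
Regular layers = 1454 × (7.42 + 6.7), so 20530.48 s.
Total = 818 + 20530.48 = 21348.48 s = 5.93 hours.

5.93 hours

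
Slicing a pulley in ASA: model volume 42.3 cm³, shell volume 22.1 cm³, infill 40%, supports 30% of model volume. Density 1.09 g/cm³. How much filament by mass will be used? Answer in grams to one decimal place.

46.7 g

Interior volume = 42.3 − 22.1 = 20.2 cm³.
Infill volume = 0.40 × 20.2, so 8.08 cm³.
Support = 0.30 × 42.3 = 12.69 cm³.
Total printed volume = 22.1 + 8.08 + 12.69 = 42.87 cm³.
Mass = 42.87 × 1.09, so 46.7283 g.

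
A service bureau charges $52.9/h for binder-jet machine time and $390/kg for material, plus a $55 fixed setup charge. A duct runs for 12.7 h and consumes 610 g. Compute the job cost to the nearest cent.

Time charge = 52.9 × 12.7 = $671.83.
Material cost = 390 × 610/1000 = $237.90.
Adding setup: 671.83 + 237.90 + 55 → $964.73.

$964.73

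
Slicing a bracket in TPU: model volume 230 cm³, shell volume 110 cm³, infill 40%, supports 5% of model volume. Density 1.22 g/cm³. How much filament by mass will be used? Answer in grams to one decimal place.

206.8 g

Infill region = 230 − 110 = 120 cm³.
Infill deposited = 0.40 × 120, so 48 cm³.
Support = 0.05 × 230, so 11.5 cm³.
Deposited volume = 110 + 48 + 11.5 = 169.5 cm³.
Mass = 169.5 × 1.22 = 206.79 g.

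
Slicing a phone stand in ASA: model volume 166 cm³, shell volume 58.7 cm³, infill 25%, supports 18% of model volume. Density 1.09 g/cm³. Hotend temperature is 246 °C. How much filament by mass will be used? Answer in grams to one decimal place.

125.8 g

Infill region: 166 − 58.7 → 107.3 cm³.
Infill deposited = 0.25 × 107.3, so 26.825 cm³.
Support = 0.18 × 166, so 29.88 cm³.
Total printed volume = 58.7 + 26.825 + 29.88, so 115.405 cm³.
Mass: 115.405 × 1.09 → 125.79145 g.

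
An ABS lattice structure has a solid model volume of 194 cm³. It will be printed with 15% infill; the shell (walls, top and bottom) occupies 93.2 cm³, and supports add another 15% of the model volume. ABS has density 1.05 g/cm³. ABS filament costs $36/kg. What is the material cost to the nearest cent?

$5.19

Interior volume = 194 − 93.2, so 100.8 cm³.
Infill deposited: 0.15 × 100.8 → 15.12 cm³.
Support = 0.15 × 194 = 29.1 cm³.
Total printed volume = 93.2 + 15.12 + 29.1 = 137.42 cm³.
Mass: 137.42 × 1.05 → 144.291 g.
At $36/kg: 144.291/1000 × 36 = $5.19.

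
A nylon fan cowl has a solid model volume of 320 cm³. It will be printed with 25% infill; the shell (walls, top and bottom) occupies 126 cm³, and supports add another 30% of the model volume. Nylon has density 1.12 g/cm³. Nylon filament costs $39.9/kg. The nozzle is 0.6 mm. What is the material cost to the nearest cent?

Infill region: 320 − 126 → 194 cm³.
Infill volume = 0.25 × 194 = 48.5 cm³.
Support: 0.30 × 320 → 96 cm³.
Deposited volume = 126 + 48.5 + 96, so 270.5 cm³.
Mass = 270.5 × 1.12, so 302.96 g.
At $39.9/kg: 302.96/1000 × 39.9 = $12.09.

$12.09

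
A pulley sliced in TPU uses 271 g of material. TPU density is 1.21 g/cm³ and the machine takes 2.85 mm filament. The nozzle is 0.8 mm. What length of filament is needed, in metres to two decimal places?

35.11 m

Extruded volume: 271/1.21 = 223.9669 cm³ (223966.9 mm³).
A = π r² = π × 1.425² = 6.3794 mm².
Length = 223966.9 / 6.3794 = 35107.83 mm = 35.11 m.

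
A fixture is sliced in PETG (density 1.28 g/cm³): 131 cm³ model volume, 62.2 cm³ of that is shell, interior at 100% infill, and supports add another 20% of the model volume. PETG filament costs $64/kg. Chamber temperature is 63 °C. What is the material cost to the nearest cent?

Interior volume = 131 − 62.2, so 68.8 cm³.
Infill volume: 1.00 × 68.8 → 68.8 cm³.
Support = 0.20 × 131 = 26.2 cm³.
Deposited volume = 62.2 + 68.8 + 26.2 = 157.2 cm³.
Mass = 157.2 × 1.28 = 201.216 g.
At $64/kg: 201.216/1000 × 64 = $12.88.

$12.88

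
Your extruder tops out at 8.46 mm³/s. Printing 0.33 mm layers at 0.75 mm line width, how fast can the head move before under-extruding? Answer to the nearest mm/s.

A = 0.33 × 0.75, so 0.2475 mm².
Max speed = 8.46 / 0.2475 = 34.18 ≈ 34 mm/s.

34 mm/s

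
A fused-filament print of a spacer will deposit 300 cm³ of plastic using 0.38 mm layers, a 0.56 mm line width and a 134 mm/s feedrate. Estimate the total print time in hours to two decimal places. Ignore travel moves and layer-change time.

2.92 hours

Line area = 0.38 × 0.56 = 0.2128 mm².
Toolpath length = 300 cm³ / 0.2128 mm² = 300000 / 0.2128 = 1409774.4 mm.
Print-move time = 1409774.4 / 134, so 10520.7 s.
Converting: 10520.7 s = 2.92 hours.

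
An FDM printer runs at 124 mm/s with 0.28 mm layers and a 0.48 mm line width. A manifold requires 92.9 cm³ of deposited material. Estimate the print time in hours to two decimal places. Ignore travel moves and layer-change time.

Extrusion cross-section = 0.28 × 0.48, so 0.1344 mm².
Total extruded path = 92900/0.1344 = 691220.2 mm.
Time extruding: 691220.2 / 124 → 5574.4 s.
That's 5574.4 s → 1.55 hours.

1.55 hours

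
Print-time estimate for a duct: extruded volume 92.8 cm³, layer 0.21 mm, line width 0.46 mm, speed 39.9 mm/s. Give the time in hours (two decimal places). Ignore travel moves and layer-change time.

6.69 hours

Bead cross-section = 0.21 × 0.46, so 0.0966 mm².
Toolpath length = 92.8 cm³ / 0.0966 mm² = 92800 / 0.0966 = 960662.5 mm.
Print-move time = 960662.5 / 39.9 = 24076.8 s.
Converting: 24076.8 s = 6.69 hours.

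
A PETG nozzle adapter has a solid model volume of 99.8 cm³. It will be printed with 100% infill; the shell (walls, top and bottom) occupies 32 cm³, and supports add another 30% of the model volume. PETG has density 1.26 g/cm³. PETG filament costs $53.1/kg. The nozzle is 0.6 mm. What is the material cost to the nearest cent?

Volume inside the shell: 99.8 − 32 → 67.8 cm³.
Infill deposited: 1.00 × 67.8 → 67.8 cm³.
Support = 0.30 × 99.8, so 29.94 cm³.
Deposited volume = 32 + 67.8 + 29.94 = 129.74 cm³.
Mass = 129.74 × 1.26 = 163.4724 g.
Cost = 163.4724 g / 1000 × $53.1/kg = $8.68.

$8.68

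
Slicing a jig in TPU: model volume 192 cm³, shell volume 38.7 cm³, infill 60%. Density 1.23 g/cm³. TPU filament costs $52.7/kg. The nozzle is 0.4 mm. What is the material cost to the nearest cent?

$8.47

Volume inside the shell: 192 − 38.7 → 153.3 cm³.
Infill deposited = 0.60 × 153.3 = 91.98 cm³.
Deposited volume: 38.7 + 91.98 → 130.68 cm³.
Mass: 130.68 × 1.23 → 160.7364 g.
At $52.7/kg: 160.7364/1000 × 52.7 = $8.47.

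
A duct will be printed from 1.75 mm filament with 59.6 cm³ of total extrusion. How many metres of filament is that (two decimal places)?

A = π r² = π × 0.875² = 2.4053 mm².
Length = 59.6 cm³ / 2.4053 mm² = 59600 / 2.4053 = 24778.61 mm = 24.78 m.

24.78 m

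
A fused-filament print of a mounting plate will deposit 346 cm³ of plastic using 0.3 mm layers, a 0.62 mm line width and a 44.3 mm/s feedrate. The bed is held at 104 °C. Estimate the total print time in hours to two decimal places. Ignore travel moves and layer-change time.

11.66 hours

Bead cross-section: 0.3 × 0.62 → 0.186 mm².
Total extruded path = 346000/0.186 = 1860215.1 mm.
Print-move time = 1860215.1 / 44.3 = 41991.3 s.
In the requested units: 41991.3 s = 11.66 hours.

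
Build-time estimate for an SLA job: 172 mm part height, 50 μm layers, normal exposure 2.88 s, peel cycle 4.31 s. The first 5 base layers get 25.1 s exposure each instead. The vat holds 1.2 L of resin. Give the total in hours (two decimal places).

Number of layers: 172 / 0.05 → 3440 (rounded up).
Bottom layers = 5 × (25.1 + 4.31) = 147.05 s.
Normal layers = 3435 × (2.88 + 4.31) = 24697.65 s.
Sum: 147.05 + 24697.65 = 24844.7 s → 6.90 hours.

6.90 hours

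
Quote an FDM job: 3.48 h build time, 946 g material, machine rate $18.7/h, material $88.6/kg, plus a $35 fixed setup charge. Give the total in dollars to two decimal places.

$183.89

Machine-time cost: 18.7 × 3.48 → $65.076.
Feedstock cost = 88.6 × 946/1000, so $83.8156.
Total = 65.076 + 83.8156 + 35 = 183.8916 ≈ $183.89.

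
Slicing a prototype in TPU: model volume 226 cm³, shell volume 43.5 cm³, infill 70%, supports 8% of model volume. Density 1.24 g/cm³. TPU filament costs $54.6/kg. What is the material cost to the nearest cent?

Infill region = 226 − 43.5 = 182.5 cm³.
Deposited infill = 0.70 × 182.5 = 127.75 cm³.
Support = 0.08 × 226 = 18.08 cm³.
Deposited volume = 43.5 + 127.75 + 18.08 = 189.33 cm³.
Mass: 189.33 × 1.24 → 234.7692 g.
Cost = 234.7692 g / 1000 × $54.6/kg = $12.82.

$12.82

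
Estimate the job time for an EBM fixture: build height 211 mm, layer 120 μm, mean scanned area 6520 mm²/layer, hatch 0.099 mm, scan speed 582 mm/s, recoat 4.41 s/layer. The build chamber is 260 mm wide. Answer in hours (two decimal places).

Number of layers: 211 / 0.12 → 1759 (rounded up).
Per-layer scan distance = 6520 / 0.099, so 65858.6 mm.
Scan time per layer: 65858.6 / 582 → 113.1591 s.
Layer cycle = 113.1591 + 4.41 = 117.5691 s.
Total: 1759 × 117.5691 s = 206804.0469 s → 57.45 hours.

57.45 hours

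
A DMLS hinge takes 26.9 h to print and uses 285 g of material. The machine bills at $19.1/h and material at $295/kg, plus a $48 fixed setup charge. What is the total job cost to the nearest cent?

$645.87

Time charge = 19.1 × 26.9, so $513.79.
Feedstock cost = 295 × 285/1000, so $84.075.
Total = 513.79 + 84.075 + 48 = 645.865 ≈ $645.87.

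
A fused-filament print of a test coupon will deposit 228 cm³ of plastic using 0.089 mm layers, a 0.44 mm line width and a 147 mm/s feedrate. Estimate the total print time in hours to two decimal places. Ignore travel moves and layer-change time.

Line area = 0.089 × 0.44, so 0.03916 mm².
Total extruded path = 228000/0.03916 = 5822267.6 mm.
Print-move time: 5822267.6 / 147 → 39607.3 s.
In the requested units: 39607.3 s = 11.00 hours.

11.00 hours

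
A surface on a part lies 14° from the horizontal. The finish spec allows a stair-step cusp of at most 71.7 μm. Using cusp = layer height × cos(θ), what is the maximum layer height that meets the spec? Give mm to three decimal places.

t = h_c / cos θ = 0.0717 / 0.9703 = 0.074 mm.

0.074 mm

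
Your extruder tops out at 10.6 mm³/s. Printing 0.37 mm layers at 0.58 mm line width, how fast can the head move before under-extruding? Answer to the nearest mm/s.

Bead cross-section = 0.37 × 0.58, so 0.2146 mm².
v_max = Q/A = 10.6/0.2146 = 49.39 mm/s → 49 mm/s.

49 mm/s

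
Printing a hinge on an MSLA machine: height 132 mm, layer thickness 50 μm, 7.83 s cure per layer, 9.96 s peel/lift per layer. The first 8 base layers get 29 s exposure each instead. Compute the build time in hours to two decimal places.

Number of layers: 132 / 0.05 → 2640 (rounded up).
Bottom layers = 8 × (29 + 9.96) = 311.68 s.
Regular layers = 2632 × (7.83 + 9.96) = 46823.28 s.
Sum: 311.68 + 46823.28 = 47134.96 s → 13.09 hours.

13.09 hours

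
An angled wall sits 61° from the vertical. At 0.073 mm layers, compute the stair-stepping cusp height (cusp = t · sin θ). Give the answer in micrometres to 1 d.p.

63.8 μm

h_c = t·sin θ = 0.073 × 0.8746 = 0.063846 mm (63.8 μm).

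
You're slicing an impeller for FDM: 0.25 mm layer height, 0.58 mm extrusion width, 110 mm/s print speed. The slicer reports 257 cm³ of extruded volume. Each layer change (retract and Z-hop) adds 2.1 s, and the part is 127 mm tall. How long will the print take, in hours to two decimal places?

4.77 hours

Bead cross-section: 0.25 × 0.58 → 0.145 mm².
Path length: 257000 mm³ / 0.145 mm² → 1772413.8 mm.
Extrusion time = 1772413.8 / 110 = 16112.9 s.
Number of layers: 127 / 0.25 → 508 (rounded up).
Non-print overhead = 508 × 2.1 = 1066.8 s.
Altogether 16112.9 + 1066.8 = 17179.7 s, i.e. 4.77 hours.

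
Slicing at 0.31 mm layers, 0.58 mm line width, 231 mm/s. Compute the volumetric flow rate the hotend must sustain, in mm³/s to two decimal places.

41.53

A = 0.31 × 0.58 = 0.1798 mm².
Q = v·A = 231 × 0.1798 = 41.53 mm³/s.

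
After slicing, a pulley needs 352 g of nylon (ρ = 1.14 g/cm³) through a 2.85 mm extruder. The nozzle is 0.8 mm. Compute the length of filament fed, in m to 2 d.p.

Volume = 352 g / 1.14 g·cm⁻³ = 308.7719 cm³ = 308771.9 mm³.
Filament cross-section = π × (2.85/2)² = 6.3794 mm².
Length = 308771.9 / 6.3794 = 48401.4 mm = 48.40 m.

48.40 m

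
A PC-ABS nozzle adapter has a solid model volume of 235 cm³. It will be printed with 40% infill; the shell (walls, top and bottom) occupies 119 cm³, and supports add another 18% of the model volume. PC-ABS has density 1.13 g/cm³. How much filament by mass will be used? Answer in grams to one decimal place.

234.7 g

Volume inside the shell = 235 − 119, so 116 cm³.
Infill volume = 0.40 × 116 = 46.4 cm³.
Support = 0.18 × 235 = 42.3 cm³.
Total printed volume: 119 + 46.4 + 42.3 → 207.7 cm³.
Mass = 207.7 × 1.13 = 234.701 g.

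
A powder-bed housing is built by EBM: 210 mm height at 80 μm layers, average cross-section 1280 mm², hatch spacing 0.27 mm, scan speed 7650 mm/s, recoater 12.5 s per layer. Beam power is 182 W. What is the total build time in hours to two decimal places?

9.57 hours

Layer count = ceil(210 / 0.08) = 2625.
Per-layer scan distance = 1280 / 0.27 = 4740.7 mm.
Beam time per layer = 4740.7 / 7650, so 0.6197 s.
Time per layer = 0.6197 + 12.5, so 13.1197 s.
Total: 2625 × 13.1197 s = 34439.2125 s → 9.57 hours.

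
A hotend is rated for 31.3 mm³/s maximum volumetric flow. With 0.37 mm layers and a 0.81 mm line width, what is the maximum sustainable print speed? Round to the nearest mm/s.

104 mm/s

A: 0.37 × 0.81 → 0.2997 mm².
Max speed = 31.3 / 0.2997 = 104.44 ≈ 104 mm/s.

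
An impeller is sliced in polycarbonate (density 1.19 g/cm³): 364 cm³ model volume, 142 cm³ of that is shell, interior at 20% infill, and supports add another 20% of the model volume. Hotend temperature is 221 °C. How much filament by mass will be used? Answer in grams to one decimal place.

308.4 g

Infill region = 364 − 142, so 222 cm³.
Deposited infill = 0.20 × 222 = 44.4 cm³.
Support = 0.20 × 364 = 72.8 cm³.
Total printed volume: 142 + 44.4 + 72.8 → 259.2 cm³.
Mass = 259.2 × 1.19, so 308.448 g.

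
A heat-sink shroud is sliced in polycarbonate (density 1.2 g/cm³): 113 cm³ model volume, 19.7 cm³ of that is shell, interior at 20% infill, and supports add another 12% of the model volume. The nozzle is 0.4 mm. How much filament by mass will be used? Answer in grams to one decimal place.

62.3 g

Interior volume = 113 − 19.7, so 93.3 cm³.
Infill deposited = 0.20 × 93.3, so 18.66 cm³.
Support = 0.12 × 113 = 13.56 cm³.
Total printed volume: 19.7 + 18.66 + 13.56 → 51.92 cm³.
Mass: 51.92 × 1.2 → 62.304 g.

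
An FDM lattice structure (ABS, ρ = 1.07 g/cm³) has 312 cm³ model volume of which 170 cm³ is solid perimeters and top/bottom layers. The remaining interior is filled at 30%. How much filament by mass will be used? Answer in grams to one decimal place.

227.5 g

Infill region = 312 − 170, so 142 cm³.
Deposited infill: 0.30 × 142 → 42.6 cm³.
Total extruded: 170 + 42.6 → 212.6 cm³.
Mass: 212.6 × 1.07 → 227.482 g.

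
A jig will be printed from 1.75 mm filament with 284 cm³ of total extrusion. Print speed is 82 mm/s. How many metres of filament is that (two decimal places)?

118.07 m

Filament cross-section = π × (1.75/2)² = 2.4053 mm².
L = 284000 mm³ / 2.4053 mm² = 118072.59 mm, i.e. 118.07 m.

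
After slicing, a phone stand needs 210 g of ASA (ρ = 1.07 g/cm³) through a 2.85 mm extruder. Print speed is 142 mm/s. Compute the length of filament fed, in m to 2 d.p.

30.76 m

Extruded volume: 210/1.07 = 196.2617 cm³ (196261.7 mm³).
Cross-section of 2.85 mm filament: π·(2.85/2)² = 6.3794 mm².
L = V/A = 196261.7/6.3794 = 30764.92 mm → 30.76 m.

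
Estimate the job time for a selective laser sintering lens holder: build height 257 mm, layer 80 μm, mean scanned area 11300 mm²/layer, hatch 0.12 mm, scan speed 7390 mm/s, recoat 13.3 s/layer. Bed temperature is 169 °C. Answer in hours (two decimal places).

23.24 hours

Layers = ⌈257/0.08⌉ = 3213.
Hatch length per layer: 11300 / 0.12 → 94166.7 mm.
Per-layer scan time = 94166.7 / 7390 = 12.7424 s.
Time per layer = 12.7424 + 13.3 = 26.0424 s.
3213 layers × 26.0424 s/layer = 83674.2312 s, i.e. 23.24 hours.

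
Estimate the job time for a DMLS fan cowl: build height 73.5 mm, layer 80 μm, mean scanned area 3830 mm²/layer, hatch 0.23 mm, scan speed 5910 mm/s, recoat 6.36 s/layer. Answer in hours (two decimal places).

2.34 hours

Layers = ⌈73.5/0.08⌉ = 919.
Hatch length per layer = 3830 / 0.23, so 16652.2 mm.
Scan time per layer = 16652.2 / 5910 = 2.8176 s.
Time per layer: 2.8176 + 6.36 → 9.1776 s.
Build time = 919 × 9.1776 = 8434.2144 s = 2.34 hours.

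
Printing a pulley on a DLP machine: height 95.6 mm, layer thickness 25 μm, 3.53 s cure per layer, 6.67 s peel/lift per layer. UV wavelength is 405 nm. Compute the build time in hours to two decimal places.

10.83 hours

Layer count = ceil(95.6 / 0.025) = 3824.
Cycle time = 3.53 + 6.67 = 10.2 s.
Build time: 3824 × 10.2 s = 39004.8 s, i.e. 10.83 hours.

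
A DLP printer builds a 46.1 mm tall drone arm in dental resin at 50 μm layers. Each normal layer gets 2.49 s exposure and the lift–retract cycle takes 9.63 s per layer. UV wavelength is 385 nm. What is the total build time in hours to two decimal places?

Layers = ⌈46.1/0.05⌉ = 922.
Cycle time: 2.49 + 9.63 → 12.12 s.
Total = 922 × 12.12 = 11174.64 s = 3.10 hours.

3.10 hours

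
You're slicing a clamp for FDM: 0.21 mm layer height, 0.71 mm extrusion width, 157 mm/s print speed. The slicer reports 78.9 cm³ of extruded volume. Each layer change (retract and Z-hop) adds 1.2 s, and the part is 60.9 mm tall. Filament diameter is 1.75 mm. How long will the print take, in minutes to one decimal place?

Extrusion cross-section = 0.21 × 0.71, so 0.1491 mm².
Path length: 78900 mm³ / 0.1491 mm² → 529175.1 mm.
Print-move time = 529175.1 / 157, so 3370.5 s.
Layer count = ceil(60.9 / 0.21) = 290.
Z-hop total = 290 × 1.2, so 348 s.
Altogether 3370.5 + 348 = 3718.5 s, i.e. 62.0 minutes.

62.0 minutes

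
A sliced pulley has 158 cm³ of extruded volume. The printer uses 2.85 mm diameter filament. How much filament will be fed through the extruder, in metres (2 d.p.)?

Cross-section of 2.85 mm filament: π·(2.85/2)² = 6.3794 mm².
Length = 158 cm³ / 6.3794 mm² = 158000 / 6.3794 = 24767.22 mm = 24.77 m.

24.77 m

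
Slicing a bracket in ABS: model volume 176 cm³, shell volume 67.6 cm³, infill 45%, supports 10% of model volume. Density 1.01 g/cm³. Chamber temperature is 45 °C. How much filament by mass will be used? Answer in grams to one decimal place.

135.3 g

Interior volume = 176 − 67.6, so 108.4 cm³.
Infill deposited: 0.45 × 108.4 → 48.78 cm³.
Support = 0.10 × 176 = 17.6 cm³.
Total extruded: 67.6 + 48.78 + 17.6 → 133.98 cm³.
Mass = 133.98 × 1.01 = 135.3198 g.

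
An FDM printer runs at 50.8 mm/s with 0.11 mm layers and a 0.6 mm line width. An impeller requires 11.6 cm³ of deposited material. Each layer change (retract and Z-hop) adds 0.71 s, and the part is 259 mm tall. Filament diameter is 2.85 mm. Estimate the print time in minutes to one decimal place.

85.5 minutes

Line area = 0.11 × 0.6 = 0.066 mm².
Path length: 11600 mm³ / 0.066 mm² → 175757.6 mm.
Time extruding = 175757.6 / 50.8 = 3459.8 s.
Layers = ⌈259/0.11⌉ = 2355.
Non-print overhead = 2355 × 0.71, so 1672.05 s.
Altogether 3459.8 + 1672.05 = 5131.85 s, i.e. 85.5 minutes.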